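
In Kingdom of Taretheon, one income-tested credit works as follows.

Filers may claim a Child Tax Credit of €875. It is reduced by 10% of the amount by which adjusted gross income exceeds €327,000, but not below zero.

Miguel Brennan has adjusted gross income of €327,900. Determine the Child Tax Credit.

Child Tax Credit: 10% of the €900 excess over €327,000 is €90; credit = €875 − €90 = €785.

€785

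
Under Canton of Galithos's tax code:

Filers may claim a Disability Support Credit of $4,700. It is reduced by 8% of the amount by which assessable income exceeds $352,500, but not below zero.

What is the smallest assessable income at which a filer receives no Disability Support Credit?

The credit falls by 8% of each dollar above $352,500, so it reaches zero when the excess is $4,700 / 8% = $58,750: income = $352,500 + $58,750 = $411,250.

$411,250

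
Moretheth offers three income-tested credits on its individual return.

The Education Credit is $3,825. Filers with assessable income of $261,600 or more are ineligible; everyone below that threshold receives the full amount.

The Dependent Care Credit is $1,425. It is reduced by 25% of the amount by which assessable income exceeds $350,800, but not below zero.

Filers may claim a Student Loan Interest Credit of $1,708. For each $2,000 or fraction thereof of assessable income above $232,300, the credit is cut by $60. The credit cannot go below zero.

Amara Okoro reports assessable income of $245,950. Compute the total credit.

Education Credit: $245,950 is below the $261,600 cutoff, so the full $3,825 applies.
Dependent Care Credit: $245,950 is at or below the $350,800 threshold, so the full $1,425 applies.
Student Loan Interest Credit: income exceeds $232,300 by $13,650, which is 7 full-or-partial $2,000 increments; reduction = 7 × $60 = $420, leaving $1,288.
Total: $3,825 + $1,425 + $1,288 = $6,538.

$6,538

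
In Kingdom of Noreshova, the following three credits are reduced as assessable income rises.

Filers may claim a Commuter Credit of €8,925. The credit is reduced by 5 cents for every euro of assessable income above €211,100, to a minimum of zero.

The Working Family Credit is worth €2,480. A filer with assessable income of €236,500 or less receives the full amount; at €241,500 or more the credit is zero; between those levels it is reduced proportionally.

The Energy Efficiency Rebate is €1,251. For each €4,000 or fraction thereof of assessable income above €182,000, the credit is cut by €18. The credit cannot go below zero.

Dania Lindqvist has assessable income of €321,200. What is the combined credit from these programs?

€4,041

Commuter Credit: 5% of the €110,100 excess over €211,100 is €5,505; credit = €8,925 − €5,505 = €3,420.
Working Family Credit: €321,200 is at or above €241,500, so the credit is €0.
Energy Efficiency Rebate: income exceeds €182,000 by €139,200, which is 35 full-or-partial €4,000 increments; reduction = 35 × €18 = €630, leaving €621.
Total: €3,420 + €0 + €621 = €4,041.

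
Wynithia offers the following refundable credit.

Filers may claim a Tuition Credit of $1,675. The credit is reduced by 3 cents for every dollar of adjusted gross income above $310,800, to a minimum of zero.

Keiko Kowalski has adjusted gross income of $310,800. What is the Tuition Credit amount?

Tuition Credit: $310,800 is at or below the $310,800 threshold, so the full $1,675 applies.

$1,675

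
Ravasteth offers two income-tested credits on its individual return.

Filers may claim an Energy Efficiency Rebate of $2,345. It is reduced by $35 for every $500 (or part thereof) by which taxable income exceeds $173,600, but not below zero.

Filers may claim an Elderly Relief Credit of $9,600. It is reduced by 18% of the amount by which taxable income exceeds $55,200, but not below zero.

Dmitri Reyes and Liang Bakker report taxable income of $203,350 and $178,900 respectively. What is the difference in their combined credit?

$1,715

Dmitri ($203,350): Energy Efficiency Rebate: income exceeds $173,600 by $29,750, which is 60 full-or-partial $500 increments; reduction = 60 × $35 = $2,100, leaving $245. Elderly Relief Credit: 18% of the $148,150 excess over $55,200 is $26,667 ≥ base, so the credit is $0. total $245 + $0 = $245
Liang ($178,900): Energy Efficiency Rebate: income exceeds $173,600 by $5,300, which is 11 full-or-partial $500 increments; reduction = 11 × $35 = $385, leaving $1,960. Elderly Relief Credit: 18% of the $123,700 excess over $55,200 is $22,266 ≥ base, so the credit is $0. total $1,960 + $0 = $1,960
Difference: |$245 − $1,960| = $1,715.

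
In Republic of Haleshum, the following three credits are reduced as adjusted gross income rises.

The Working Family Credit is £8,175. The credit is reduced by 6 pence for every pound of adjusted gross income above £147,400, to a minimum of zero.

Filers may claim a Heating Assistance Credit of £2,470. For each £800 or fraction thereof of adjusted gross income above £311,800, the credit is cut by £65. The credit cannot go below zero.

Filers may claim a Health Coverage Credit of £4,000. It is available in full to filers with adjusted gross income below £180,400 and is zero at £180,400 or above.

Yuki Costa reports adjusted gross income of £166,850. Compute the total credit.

£13,478

Working Family Credit: 6% of the £19,450 excess over £147,400 is £1,167; credit = £8,175 − £1,167 = £7,008.
Heating Assistance Credit: £166,850 is at or below the £311,800 threshold, so the full £2,470 applies.
Health Coverage Credit: £166,850 is below the £180,400 cutoff, so the full £4,000 applies.
Total: £7,008 + £2,470 + £4,000 = £13,478.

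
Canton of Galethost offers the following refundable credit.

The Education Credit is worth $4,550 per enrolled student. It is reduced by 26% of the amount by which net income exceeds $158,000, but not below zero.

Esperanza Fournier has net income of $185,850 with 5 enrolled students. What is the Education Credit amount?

$15,509

Education Credit: base = 5 × $4,550 = $22,750. 26% of the $27,850 excess over $158,000 is $7,241; credit = $22,750 − $7,241 = $15,509.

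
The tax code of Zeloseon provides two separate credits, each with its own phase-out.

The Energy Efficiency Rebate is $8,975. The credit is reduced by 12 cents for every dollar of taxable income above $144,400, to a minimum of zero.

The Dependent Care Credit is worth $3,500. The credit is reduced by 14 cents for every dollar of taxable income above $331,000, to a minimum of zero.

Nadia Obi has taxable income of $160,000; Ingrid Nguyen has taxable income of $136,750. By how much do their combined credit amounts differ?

Nadia ($160,000): Energy Efficiency Rebate: 12% of the $15,600 excess over $144,400 is $1,872; credit = $8,975 − $1,872 = $7,103. Dependent Care Credit: $160,000 is at or below the $331,000 threshold, so the full $3,500 applies. total $7,103 + $3,500 = $10,603
Ingrid ($136,750): Energy Efficiency Rebate: $136,750 is at or below the $144,400 threshold, so the full $8,975 applies. Dependent Care Credit: $136,750 is at or below the $331,000 threshold, so the full $3,500 applies. total $8,975 + $3,500 = $12,475
Difference: |$10,603 − $12,475| = $1,872.

$1,872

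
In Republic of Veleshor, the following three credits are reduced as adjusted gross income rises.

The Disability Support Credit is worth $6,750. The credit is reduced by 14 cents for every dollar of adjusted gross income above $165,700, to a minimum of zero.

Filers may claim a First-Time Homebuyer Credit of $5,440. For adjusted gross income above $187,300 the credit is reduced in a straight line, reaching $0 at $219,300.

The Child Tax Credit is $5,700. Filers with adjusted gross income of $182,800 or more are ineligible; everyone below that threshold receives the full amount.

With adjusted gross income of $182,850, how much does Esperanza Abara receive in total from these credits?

$9,789

Disability Support Credit: 14% of the $17,150 excess over $165,700 is $2,401; credit = $6,750 − $2,401 = $4,349.
First-Time Homebuyer Credit: $182,850 is at or below the $187,300 threshold, so the full $5,440 applies.
Child Tax Credit: $182,850 meets or exceeds the $182,800 cutoff, so the credit is $0.
Total: $4,349 + $5,440 + $0 = $9,789.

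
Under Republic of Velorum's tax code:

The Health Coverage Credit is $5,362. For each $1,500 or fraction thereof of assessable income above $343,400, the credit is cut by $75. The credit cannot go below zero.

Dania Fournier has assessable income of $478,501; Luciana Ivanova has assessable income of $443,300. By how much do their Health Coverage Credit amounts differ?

Dania ($478,501): Health Coverage Credit: income exceeds $343,400 by $135,101 → 91 increments × $75 = $6,825 ≥ base, so the credit is $0.
Luciana ($443,300): Health Coverage Credit: income exceeds $343,400 by $99,900, which is 67 full-or-partial $1,500 increments; reduction = 67 × $75 = $5,025, leaving $337.
Difference: |$0 − $337| = $337.

$337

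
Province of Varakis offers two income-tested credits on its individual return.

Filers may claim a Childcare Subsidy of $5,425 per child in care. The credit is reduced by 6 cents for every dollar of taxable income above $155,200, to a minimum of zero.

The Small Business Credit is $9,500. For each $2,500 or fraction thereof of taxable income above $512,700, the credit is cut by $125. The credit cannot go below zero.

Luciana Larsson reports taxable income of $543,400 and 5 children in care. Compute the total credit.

Childcare Subsidy: base = 5 × $5,425 = $27,125. 6% of the $388,200 excess over $155,200 is $23,292; credit = $27,125 − $23,292 = $3,833.
Small Business Credit: income exceeds $512,700 by $30,700, which is 13 full-or-partial $2,500 increments; reduction = 13 × $125 = $1,625, leaving $7,875.
Total: $3,833 + $7,875 = $11,708.

$11,708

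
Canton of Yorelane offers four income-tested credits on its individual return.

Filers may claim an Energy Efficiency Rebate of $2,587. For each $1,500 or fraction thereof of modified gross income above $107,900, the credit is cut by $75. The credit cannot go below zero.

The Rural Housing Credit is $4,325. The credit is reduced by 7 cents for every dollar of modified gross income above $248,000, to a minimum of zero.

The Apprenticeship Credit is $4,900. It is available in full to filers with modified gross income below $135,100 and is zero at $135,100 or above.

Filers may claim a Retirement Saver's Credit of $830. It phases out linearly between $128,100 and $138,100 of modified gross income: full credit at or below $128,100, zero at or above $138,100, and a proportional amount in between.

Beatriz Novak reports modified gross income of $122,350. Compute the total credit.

$11,892

Energy Efficiency Rebate: income exceeds $107,900 by $14,450, which is 10 full-or-partial $1,500 increments; reduction = 10 × $75 = $750, leaving $1,837.
Rural Housing Credit: $122,350 is at or below the $248,000 threshold, so the full $4,325 applies.
Apprenticeship Credit: $122,350 is below the $135,100 cutoff, so the full $4,900 applies.
Retirement Saver's Credit: $122,350 is at or below the $128,100 threshold, so the full $830 applies.
Total: $1,837 + $4,325 + $4,900 + $830 = $11,892.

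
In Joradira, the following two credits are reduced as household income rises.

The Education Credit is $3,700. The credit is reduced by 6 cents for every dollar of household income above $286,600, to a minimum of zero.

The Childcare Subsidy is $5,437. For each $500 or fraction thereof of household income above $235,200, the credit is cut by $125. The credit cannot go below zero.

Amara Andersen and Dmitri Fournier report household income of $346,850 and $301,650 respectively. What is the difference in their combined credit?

Amara ($346,850): Education Credit: 6% of the $60,250 excess over $286,600 is $3,615; credit = $3,700 − $3,615 = $85. Childcare Subsidy: income exceeds $235,200 by $111,650 → 224 increments × $125 = $28,000 ≥ base, so the credit is $0. total $85 + $0 = $85
Dmitri ($301,650): Education Credit: 6% of the $15,050 excess over $286,600 is $903; credit = $3,700 − $903 = $2,797. Childcare Subsidy: income exceeds $235,200 by $66,450 → 133 increments × $125 = $16,625 ≥ base, so the credit is $0. total $2,797 + $0 = $2,797
Difference: |$85 − $2,797| = $2,712.

$2,712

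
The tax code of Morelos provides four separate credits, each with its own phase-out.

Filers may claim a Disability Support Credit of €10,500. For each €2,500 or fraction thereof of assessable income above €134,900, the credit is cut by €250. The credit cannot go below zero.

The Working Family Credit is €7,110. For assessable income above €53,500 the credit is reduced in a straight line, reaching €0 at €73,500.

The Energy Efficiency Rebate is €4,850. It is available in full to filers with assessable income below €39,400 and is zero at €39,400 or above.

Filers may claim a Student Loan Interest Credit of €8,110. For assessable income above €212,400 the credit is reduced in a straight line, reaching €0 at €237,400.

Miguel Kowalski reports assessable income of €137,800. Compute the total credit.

€18,110

Disability Support Credit: income exceeds €134,900 by €2,900, which is 2 full-or-partial €2,500 increments; reduction = 2 × €250 = €500, leaving €10,000.
Working Family Credit: €137,800 is at or above €73,500, so the credit is €0.
Energy Efficiency Rebate: €137,800 meets or exceeds the €39,400 cutoff, so the credit is €0.
Student Loan Interest Credit: €137,800 is at or below the €212,400 threshold, so the full €8,110 applies.
Total: €10,000 + €0 + €0 + €8,110 = €18,110.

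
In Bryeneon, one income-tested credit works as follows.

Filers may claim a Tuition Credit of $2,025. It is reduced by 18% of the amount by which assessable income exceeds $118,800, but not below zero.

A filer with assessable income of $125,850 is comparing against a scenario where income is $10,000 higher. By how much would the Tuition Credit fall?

$756

At $125,850 — 18% of the $7,050 excess over $118,800 is $1,269; credit = $2,025 − $1,269 = $756.
At $135,850 — 18% of the $17,050 excess over $118,800 is $3,069 ≥ base, so the credit is $0.
Lost: $756 − $0 = $756.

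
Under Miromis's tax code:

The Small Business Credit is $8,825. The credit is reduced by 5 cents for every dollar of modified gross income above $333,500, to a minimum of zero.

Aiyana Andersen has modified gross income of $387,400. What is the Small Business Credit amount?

Small Business Credit: 5% of the $53,900 excess over $333,500 is $2,695; credit = $8,825 − $2,695 = $6,130.

$6,130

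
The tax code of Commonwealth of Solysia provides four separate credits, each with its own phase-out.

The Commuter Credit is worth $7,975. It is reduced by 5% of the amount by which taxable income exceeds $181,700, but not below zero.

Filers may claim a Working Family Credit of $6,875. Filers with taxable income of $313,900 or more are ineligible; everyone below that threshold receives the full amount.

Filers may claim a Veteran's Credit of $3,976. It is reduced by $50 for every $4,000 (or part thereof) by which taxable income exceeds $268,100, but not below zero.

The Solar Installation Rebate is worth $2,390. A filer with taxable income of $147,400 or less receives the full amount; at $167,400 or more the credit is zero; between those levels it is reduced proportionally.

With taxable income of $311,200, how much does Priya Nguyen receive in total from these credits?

Commuter Credit: 5% of the $129,500 excess over $181,700 is $6,475; credit = $7,975 − $6,475 = $1,500.
Working Family Credit: $311,200 is below the $313,900 cutoff, so the full $6,875 applies.
Veteran's Credit: income exceeds $268,100 by $43,100, which is 11 full-or-partial $4,000 increments; reduction = 11 × $50 = $550, leaving $3,426.
Solar Installation Rebate: $311,200 is at or above $167,400, so the credit is $0.
Total: $1,500 + $6,875 + $3,426 + $0 = $11,801.

$11,801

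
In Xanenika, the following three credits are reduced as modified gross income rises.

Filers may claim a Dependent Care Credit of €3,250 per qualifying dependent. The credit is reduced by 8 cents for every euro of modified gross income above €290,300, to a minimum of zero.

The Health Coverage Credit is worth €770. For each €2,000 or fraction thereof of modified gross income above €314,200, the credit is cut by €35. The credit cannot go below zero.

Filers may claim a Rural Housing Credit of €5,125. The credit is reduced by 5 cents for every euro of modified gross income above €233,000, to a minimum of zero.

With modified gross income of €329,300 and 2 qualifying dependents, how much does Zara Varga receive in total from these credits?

Dependent Care Credit: base = 2 × €3,250 = €6,500. 8% of the €39,000 excess over €290,300 is €3,120; credit = €6,500 − €3,120 = €3,380.
Health Coverage Credit: income exceeds €314,200 by €15,100, which is 8 full-or-partial €2,000 increments; reduction = 8 × €35 = €280, leaving €490.
Rural Housing Credit: 5% of the €96,300 excess over €233,000 is €4,815; credit = €5,125 − €4,815 = €310.
Total: €3,380 + €490 + €310 = €4,180.

€4,180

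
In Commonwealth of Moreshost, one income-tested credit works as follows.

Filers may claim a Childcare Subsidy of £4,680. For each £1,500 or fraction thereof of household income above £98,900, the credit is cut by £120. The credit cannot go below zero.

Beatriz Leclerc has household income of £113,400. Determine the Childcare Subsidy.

£3,480

Childcare Subsidy: income exceeds £98,900 by £14,500, which is 10 full-or-partial £1,500 increments; reduction = 10 × £120 = £1,200, leaving £3,480.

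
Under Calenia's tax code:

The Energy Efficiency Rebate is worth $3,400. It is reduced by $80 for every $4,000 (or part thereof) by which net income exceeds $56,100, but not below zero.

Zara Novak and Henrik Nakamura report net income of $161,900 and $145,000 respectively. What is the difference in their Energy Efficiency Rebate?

Zara ($161,900): Energy Efficiency Rebate: income exceeds $56,100 by $105,800, which is 27 full-or-partial $4,000 increments; reduction = 27 × $80 = $2,160, leaving $1,240.
Henrik ($145,000): Energy Efficiency Rebate: income exceeds $56,100 by $88,900, which is 23 full-or-partial $4,000 increments; reduction = 23 × $80 = $1,840, leaving $1,560.
Difference: |$1,240 − $1,560| = $320.

$320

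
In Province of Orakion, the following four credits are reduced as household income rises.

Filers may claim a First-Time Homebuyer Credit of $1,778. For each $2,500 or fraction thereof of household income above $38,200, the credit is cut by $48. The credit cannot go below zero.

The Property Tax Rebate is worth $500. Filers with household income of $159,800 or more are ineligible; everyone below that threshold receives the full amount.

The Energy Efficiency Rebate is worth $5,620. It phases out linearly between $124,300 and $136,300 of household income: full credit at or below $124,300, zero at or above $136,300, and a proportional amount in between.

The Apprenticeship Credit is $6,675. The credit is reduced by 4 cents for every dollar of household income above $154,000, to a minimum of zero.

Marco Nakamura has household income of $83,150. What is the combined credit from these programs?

First-Time Homebuyer Credit: income exceeds $38,200 by $44,950, which is 18 full-or-partial $2,500 increments; reduction = 18 × $48 = $864, leaving $914.
Property Tax Rebate: $83,150 is below the $159,800 cutoff, so the full $500 applies.
Energy Efficiency Rebate: $83,150 is at or below the $124,300 threshold, so the full $5,620 applies.
Apprenticeship Credit: $83,150 is at or below the $154,000 threshold, so the full $6,675 applies.
Total: $914 + $500 + $5,620 + $6,675 = $13,709.

$13,709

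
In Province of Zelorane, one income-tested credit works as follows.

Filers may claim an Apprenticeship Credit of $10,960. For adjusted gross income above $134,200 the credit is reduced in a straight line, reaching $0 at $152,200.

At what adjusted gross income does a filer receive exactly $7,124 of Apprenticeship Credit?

$140,500

$7,124 is 7,124/10,960 of the full $10,960, so 3,836/10,960 of the $18,000 range has been used: income = $134,200 + $18,000 × 3,836/10,960 = $140,500.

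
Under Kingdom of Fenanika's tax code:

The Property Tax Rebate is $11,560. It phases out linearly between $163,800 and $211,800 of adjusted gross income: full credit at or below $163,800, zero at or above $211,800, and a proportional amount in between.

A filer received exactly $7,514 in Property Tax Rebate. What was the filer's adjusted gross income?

$180,600

$7,514 is 7,514/11,560 of the full $11,560, so 4,046/11,560 of the $48,000 range has been used: income = $163,800 + $48,000 × 4,046/11,560 = $180,600.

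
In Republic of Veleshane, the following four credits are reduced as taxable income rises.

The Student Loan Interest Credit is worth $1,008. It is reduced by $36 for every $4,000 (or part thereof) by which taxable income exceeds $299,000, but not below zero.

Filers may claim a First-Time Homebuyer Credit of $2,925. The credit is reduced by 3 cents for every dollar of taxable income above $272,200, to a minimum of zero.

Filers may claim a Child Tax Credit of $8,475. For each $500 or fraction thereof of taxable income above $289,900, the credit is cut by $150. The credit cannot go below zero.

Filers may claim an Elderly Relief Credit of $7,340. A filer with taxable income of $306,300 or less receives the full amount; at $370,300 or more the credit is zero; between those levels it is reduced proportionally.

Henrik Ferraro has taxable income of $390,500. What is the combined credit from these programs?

$180

Student Loan Interest Credit: income exceeds $299,000 by $91,500, which is 23 full-or-partial $4,000 increments; reduction = 23 × $36 = $828, leaving $180.
First-Time Homebuyer Credit: 3% of the $118,300 excess over $272,200 is $3,549 ≥ base, so the credit is $0.
Child Tax Credit: income exceeds $289,900 by $100,600 → 202 increments × $150 = $30,300 ≥ base, so the credit is $0.
Elderly Relief Credit: $390,500 is at or above $370,300, so the credit is $0.
Total: $180 + $0 + $0 + $0 = $180.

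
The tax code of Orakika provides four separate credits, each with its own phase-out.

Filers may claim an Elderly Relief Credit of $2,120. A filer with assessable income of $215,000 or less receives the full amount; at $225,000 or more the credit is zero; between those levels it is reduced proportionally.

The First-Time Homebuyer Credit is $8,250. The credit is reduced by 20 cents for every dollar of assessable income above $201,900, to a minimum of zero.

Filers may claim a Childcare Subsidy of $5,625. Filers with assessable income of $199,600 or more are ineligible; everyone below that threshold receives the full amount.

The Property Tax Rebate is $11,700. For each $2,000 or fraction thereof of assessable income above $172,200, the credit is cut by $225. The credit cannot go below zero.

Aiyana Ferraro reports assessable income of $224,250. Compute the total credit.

$9,564

Elderly Relief Credit: $224,250 is $9,250 into a $10,000 phase-out range, leaving 750/10,000 of the credit: $2,120 × 750/10,000 = $159.
First-Time Homebuyer Credit: 20% of the $22,350 excess over $201,900 is $4,470; credit = $8,250 − $4,470 = $3,780.
Childcare Subsidy: $224,250 meets or exceeds the $199,600 cutoff, so the credit is $0.
Property Tax Rebate: income exceeds $172,200 by $52,050, which is 27 full-or-partial $2,000 increments; reduction = 27 × $225 = $6,075, leaving $5,625.
Total: $159 + $3,780 + $0 + $5,625 = $9,564.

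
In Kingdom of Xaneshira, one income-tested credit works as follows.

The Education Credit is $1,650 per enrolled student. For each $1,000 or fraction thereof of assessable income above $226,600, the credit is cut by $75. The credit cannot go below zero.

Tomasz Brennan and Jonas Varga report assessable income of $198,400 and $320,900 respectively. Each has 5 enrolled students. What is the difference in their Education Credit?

Tomasz ($198,400): Education Credit: base = 5 × $1,650 = $8,250. $198,400 is at or below the $226,600 threshold, so the full $8,250 applies.
Jonas ($320,900): Education Credit: base = 5 × $1,650 = $8,250. income exceeds $226,600 by $94,300, which is 95 full-or-partial $1,000 increments; reduction = 95 × $75 = $7,125, leaving $1,125.
Difference: |$8,250 − $1,125| = $7,125.

$7,125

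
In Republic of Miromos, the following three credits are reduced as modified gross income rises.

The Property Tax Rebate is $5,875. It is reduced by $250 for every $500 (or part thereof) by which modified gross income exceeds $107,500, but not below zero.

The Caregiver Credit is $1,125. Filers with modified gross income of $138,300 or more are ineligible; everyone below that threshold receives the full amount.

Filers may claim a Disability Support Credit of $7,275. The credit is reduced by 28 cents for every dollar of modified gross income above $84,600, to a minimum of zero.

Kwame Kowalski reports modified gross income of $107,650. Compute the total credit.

Property Tax Rebate: income exceeds $107,500 by $150, which is 1 full-or-partial $500 increment; reduction = 1 × $250 = $250, leaving $5,625.
Caregiver Credit: $107,650 is below the $138,300 cutoff, so the full $1,125 applies.
Disability Support Credit: 28% of the $23,050 excess over $84,600 is $6,454; credit = $7,275 − $6,454 = $821.
Total: $5,625 + $1,125 + $821 = $7,571.

$7,571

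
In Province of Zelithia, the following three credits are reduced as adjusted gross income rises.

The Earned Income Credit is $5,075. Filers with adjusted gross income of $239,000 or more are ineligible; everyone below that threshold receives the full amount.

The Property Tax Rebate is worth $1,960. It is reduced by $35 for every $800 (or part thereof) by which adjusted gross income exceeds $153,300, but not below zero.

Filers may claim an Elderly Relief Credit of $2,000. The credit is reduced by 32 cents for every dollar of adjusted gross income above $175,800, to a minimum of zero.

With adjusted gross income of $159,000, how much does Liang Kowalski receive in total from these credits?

Earned Income Credit: $159,000 is below the $239,000 cutoff, so the full $5,075 applies.
Property Tax Rebate: income exceeds $153,300 by $5,700, which is 8 full-or-partial $800 increments; reduction = 8 × $35 = $280, leaving $1,680.
Elderly Relief Credit: $159,000 is at or below the $175,800 threshold, so the full $2,000 applies.
Total: $5,075 + $1,680 + $2,000 = $8,755.

$8,755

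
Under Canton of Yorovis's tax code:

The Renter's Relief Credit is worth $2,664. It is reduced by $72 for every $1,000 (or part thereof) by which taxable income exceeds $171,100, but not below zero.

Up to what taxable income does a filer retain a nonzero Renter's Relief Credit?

$207,100

After 36 increments the reduction is 36 × $72 = $2,592, leaving $72; one more increment wipes it out. Increment 36 ends at excess 36 × $1,000 = $36,000, so the highest qualifying income is $171,100 + $36,000 = $207,100.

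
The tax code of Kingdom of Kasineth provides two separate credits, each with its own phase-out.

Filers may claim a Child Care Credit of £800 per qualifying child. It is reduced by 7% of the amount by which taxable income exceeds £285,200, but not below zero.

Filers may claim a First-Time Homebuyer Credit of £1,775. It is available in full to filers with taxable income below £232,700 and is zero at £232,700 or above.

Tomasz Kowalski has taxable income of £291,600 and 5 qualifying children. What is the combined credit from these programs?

Child Care Credit: base = 5 × £800 = £4,000. 7% of the £6,400 excess over £285,200 is £448; credit = £4,000 − £448 = £3,552.
First-Time Homebuyer Credit: £291,600 meets or exceeds the £232,700 cutoff, so the credit is £0.
Total: £3,552 + £0 = £3,552.

£3,552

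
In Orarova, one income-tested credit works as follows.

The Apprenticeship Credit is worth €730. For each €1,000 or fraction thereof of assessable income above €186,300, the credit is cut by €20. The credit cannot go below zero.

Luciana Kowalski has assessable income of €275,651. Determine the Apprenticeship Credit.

Apprenticeship Credit: income exceeds €186,300 by €89,351 → 90 increments × €20 = €1,800 ≥ base, so the credit is €0.

€0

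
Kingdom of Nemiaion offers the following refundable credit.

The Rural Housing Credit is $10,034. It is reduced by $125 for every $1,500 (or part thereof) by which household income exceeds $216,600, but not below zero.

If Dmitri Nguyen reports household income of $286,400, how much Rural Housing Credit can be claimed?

Rural Housing Credit: income exceeds $216,600 by $69,800, which is 47 full-or-partial $1,500 increments; reduction = 47 × $125 = $5,875, leaving $4,159.

$4,159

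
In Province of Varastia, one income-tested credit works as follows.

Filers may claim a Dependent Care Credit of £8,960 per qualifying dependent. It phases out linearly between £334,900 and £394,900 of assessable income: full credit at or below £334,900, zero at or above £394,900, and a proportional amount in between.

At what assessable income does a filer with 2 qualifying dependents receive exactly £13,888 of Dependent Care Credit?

£348,400

Full credit = 2 × £8,960 = £17,920.
£13,888 is 13,888/17,920 of the full £17,920, so 4,032/17,920 of the £60,000 range has been used: income = £334,900 + £60,000 × 4,032/17,920 = £348,400.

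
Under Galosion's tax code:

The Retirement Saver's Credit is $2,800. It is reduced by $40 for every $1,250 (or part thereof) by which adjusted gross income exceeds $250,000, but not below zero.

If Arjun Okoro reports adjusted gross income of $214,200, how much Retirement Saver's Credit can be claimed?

Retirement Saver's Credit: $214,200 is at or below the $250,000 threshold, so the full $2,800 applies.

$2,800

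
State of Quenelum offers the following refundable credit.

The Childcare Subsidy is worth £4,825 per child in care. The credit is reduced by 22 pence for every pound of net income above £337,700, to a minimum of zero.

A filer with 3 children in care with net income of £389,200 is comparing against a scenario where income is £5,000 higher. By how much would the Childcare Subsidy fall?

£1,100

At £389,200 — base = 3 × £4,825 = £14,475. 22% of the £51,500 excess over £337,700 is £11,330; credit = £14,475 − £11,330 = £3,145.
At £394,200 — base = 3 × £4,825 = £14,475. 22% of the £56,500 excess over £337,700 is £12,430; credit = £14,475 − £12,430 = £2,045.
Lost: £3,145 − £2,045 = £1,100.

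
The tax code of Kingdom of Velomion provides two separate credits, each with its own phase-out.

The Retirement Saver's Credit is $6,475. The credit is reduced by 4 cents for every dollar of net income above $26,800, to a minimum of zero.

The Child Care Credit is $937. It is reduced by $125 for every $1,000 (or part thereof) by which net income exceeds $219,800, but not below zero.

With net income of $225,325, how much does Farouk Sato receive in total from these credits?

Retirement Saver's Credit: 4% of the $198,525 excess over $26,800 is $7,941 ≥ base, so the credit is $0.
Child Care Credit: income exceeds $219,800 by $5,525, which is 6 full-or-partial $1,000 increments; reduction = 6 × $125 = $750, leaving $187.
Total: $0 + $187 = $187.

$187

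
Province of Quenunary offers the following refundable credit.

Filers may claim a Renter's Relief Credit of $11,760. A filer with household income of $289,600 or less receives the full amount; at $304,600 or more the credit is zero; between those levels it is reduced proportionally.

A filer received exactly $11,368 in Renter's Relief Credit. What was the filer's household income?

$290,100

$11,368 is 11,368/11,760 of the full $11,760, so 392/11,760 of the $15,000 range has been used: income = $289,600 + $15,000 × 392/11,760 = $290,100.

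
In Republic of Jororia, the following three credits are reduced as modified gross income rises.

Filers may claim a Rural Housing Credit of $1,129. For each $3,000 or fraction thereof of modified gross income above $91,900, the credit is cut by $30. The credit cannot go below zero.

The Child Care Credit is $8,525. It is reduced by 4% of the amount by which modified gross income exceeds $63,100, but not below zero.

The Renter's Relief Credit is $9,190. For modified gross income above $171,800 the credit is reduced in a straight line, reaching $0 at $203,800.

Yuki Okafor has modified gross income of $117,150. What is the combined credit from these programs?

Rural Housing Credit: income exceeds $91,900 by $25,250, which is 9 full-or-partial $3,000 increments; reduction = 9 × $30 = $270, leaving $859.
Child Care Credit: 4% of the $54,050 excess over $63,100 is $2,162; credit = $8,525 − $2,162 = $6,363.
Renter's Relief Credit: $117,150 is at or below the $171,800 threshold, so the full $9,190 applies.
Total: $859 + $6,363 + $9,190 = $16,412.

$16,412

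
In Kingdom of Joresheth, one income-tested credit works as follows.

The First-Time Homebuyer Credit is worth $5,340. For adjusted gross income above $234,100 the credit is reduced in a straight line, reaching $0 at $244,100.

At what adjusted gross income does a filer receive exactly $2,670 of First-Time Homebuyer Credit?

$2,670 is 2,670/5,340 of the full $5,340, so 2,670/5,340 of the $10,000 range has been used: income = $234,100 + $10,000 × 2,670/5,340 = $239,100.

$239,100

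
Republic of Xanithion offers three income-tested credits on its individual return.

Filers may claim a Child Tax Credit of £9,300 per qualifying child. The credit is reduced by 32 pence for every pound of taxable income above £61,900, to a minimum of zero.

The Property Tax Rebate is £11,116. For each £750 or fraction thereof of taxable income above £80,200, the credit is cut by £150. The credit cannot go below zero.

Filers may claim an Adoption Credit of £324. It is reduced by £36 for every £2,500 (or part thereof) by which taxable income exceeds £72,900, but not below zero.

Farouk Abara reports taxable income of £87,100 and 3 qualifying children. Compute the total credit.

£29,560

Child Tax Credit: base = 3 × £9,300 = £27,900. 32% of the £25,200 excess over £61,900 is £8,064; credit = £27,900 − £8,064 = £19,836.
Property Tax Rebate: income exceeds £80,200 by £6,900, which is 10 full-or-partial £750 increments; reduction = 10 × £150 = £1,500, leaving £9,616.
Adoption Credit: income exceeds £72,900 by £14,200, which is 6 full-or-partial £2,500 increments; reduction = 6 × £36 = £216, leaving £108.
Total: £19,836 + £9,616 + £108 = £29,560.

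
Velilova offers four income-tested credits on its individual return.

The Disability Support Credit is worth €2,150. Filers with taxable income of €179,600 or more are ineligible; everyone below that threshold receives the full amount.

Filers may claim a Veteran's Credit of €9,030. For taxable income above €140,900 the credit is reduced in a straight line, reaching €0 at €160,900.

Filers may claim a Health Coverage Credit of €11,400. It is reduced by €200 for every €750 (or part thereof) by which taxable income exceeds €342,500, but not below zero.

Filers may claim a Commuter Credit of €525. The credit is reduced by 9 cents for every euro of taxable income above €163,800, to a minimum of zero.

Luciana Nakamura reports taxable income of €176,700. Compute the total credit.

€13,550

Disability Support Credit: €176,700 is below the €179,600 cutoff, so the full €2,150 applies.
Veteran's Credit: €176,700 is at or above €160,900, so the credit is €0.
Health Coverage Credit: €176,700 is at or below the €342,500 threshold, so the full €11,400 applies.
Commuter Credit: 9% of the €12,900 excess over €163,800 is €1,161 ≥ base, so the credit is €0.
Total: €2,150 + €0 + €11,400 + €0 = €13,550.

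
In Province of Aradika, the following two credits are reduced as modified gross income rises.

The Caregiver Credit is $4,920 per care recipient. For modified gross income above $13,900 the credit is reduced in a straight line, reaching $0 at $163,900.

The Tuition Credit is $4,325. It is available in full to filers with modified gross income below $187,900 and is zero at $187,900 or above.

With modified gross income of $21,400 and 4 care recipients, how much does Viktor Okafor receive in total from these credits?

$23,021

Caregiver Credit: base = 4 × $4,920 = $19,680. $21,400 is $7,500 into a $150,000 phase-out range, leaving 142,500/150,000 of the credit: $19,680 × 142,500/150,000 = $18,696.
Tuition Credit: $21,400 is below the $187,900 cutoff, so the full $4,325 applies.
Total: $18,696 + $4,325 = $23,021.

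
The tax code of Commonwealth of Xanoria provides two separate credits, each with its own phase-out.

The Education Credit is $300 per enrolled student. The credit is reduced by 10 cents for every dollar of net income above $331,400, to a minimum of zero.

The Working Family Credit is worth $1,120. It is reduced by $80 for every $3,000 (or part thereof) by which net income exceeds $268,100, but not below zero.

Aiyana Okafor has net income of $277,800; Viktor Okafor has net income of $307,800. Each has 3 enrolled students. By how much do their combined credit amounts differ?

$800

Aiyana ($277,800): Education Credit: base = 3 × $300 = $900. $277,800 is at or below the $331,400 threshold, so the full $900 applies. Working Family Credit: income exceeds $268,100 by $9,700, which is 4 full-or-partial $3,000 increments; reduction = 4 × $80 = $320, leaving $800. total $900 + $800 = $1,700
Viktor ($307,800): Education Credit: base = 3 × $300 = $900. $307,800 is at or below the $331,400 threshold, so the full $900 applies. Working Family Credit: income exceeds $268,100 by $39,700 → 14 increments × $80 = $1,120 ≥ base, so the credit is $0. total $900 + $0 = $900
Difference: |$1,700 − $900| = $800.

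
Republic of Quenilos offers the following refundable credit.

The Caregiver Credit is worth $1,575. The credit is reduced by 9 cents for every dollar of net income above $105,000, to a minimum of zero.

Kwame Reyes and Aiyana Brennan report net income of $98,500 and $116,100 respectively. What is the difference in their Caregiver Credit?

Kwame ($98,500): Caregiver Credit: $98,500 is at or below the $105,000 threshold, so the full $1,575 applies.
Aiyana ($116,100): Caregiver Credit: 9% of the $11,100 excess over $105,000 is $999; credit = $1,575 − $999 = $576.
Difference: |$1,575 − $576| = $999.

$999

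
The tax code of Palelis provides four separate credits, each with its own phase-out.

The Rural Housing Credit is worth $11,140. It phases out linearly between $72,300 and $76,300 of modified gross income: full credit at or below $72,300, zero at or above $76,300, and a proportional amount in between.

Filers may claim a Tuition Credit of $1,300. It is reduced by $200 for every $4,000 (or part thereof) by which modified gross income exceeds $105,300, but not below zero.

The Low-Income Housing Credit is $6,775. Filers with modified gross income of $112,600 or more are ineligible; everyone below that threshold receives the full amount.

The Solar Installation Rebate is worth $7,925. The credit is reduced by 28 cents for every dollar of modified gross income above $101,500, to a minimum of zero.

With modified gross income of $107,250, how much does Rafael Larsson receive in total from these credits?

Rural Housing Credit: $107,250 is at or above $76,300, so the credit is $0.
Tuition Credit: income exceeds $105,300 by $1,950, which is 1 full-or-partial $4,000 increment; reduction = 1 × $200 = $200, leaving $1,100.
Low-Income Housing Credit: $107,250 is below the $112,600 cutoff, so the full $6,775 applies.
Solar Installation Rebate: 28% of the $5,750 excess over $101,500 is $1,610; credit = $7,925 − $1,610 = $6,315.
Total: $0 + $1,100 + $6,775 + $6,315 = $14,190.

$14,190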